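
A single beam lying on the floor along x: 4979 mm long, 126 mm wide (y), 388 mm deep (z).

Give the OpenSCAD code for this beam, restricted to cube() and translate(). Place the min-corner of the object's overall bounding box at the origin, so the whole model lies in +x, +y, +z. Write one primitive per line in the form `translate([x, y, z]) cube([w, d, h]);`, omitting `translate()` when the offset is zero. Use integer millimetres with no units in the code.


cube([4979, 126, 388]);


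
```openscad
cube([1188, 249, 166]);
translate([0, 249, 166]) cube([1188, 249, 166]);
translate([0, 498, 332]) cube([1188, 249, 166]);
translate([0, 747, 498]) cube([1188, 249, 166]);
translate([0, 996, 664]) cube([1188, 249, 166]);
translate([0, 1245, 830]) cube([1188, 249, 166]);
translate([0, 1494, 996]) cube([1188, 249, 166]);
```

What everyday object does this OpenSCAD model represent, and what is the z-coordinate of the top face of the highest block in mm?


A staircase. The total rise is 1162 mm.

7 identical blocks, each offset up and back from the previous — a staircase. Each step is 166 mm tall and there are 7 of them, so the total rise is 7 × 166 = 1162 mm.


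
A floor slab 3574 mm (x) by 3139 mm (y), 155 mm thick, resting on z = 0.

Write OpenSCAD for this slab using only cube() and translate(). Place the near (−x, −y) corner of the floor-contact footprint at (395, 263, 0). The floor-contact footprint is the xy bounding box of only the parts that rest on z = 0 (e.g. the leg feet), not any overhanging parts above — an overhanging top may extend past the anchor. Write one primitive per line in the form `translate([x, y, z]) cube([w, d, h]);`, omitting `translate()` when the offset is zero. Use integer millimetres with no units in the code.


translate([395, 263, 0]) cube([3574, 3139, 155]);


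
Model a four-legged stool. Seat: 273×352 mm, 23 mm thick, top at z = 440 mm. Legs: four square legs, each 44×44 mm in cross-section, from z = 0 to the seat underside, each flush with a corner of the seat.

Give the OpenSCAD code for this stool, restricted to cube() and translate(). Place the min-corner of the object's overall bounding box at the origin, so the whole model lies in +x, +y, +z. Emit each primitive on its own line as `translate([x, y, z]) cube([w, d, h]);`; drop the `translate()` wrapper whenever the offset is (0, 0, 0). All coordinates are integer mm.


translate([0, 0, 417]) cube([273, 352, 23]);
cube([44, 44, 417]);
translate([229, 0, 0]) cube([44, 44, 417]);
translate([0, 308, 0]) cube([44, 44, 417]);
translate([229, 308, 0]) cube([44, 44, 417]);


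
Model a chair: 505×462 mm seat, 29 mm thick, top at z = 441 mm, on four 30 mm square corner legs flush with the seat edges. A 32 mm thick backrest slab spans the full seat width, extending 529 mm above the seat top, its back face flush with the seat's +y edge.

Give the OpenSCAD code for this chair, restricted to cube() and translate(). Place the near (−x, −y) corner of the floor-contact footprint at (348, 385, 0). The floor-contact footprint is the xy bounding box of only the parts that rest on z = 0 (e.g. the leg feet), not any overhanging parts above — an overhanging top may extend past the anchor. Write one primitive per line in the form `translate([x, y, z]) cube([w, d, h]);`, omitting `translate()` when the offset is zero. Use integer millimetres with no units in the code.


// leg_h = 441 - 29 = 412
translate([348, 385, 412]) cube([505, 462, 29]);
translate([348, 385, 0]) cube([30, 30, 412]);
translate([823, 385, 0]) cube([30, 30, 412]);
translate([348, 817, 0]) cube([30, 30, 412]);
translate([823, 817, 0]) cube([30, 30, 412]);
translate([348, 815, 441]) cube([505, 32, 529]);


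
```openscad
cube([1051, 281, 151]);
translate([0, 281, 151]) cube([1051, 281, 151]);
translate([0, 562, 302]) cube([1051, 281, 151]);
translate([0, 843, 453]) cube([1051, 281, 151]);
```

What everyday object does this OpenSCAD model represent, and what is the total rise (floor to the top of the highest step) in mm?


A staircase. The total rise is 604 mm.

4 identical blocks, each offset up and back from the previous — a staircase. Each step is 151 mm tall and there are 4 of them, so the total rise is 4 × 151 = 604 mm.


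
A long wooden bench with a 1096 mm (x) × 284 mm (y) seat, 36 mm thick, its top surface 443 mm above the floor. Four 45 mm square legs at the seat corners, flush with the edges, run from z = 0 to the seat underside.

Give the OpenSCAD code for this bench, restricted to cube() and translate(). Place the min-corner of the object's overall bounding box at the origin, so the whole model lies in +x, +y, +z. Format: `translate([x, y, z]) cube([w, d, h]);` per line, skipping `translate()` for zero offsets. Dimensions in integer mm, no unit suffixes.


// leg_h = 443 − 36 = 407
translate([0, 0, 407]) cube([1096, 284, 36]);
cube([45, 45, 407]);
translate([0, 239, 0]) cube([45, 45, 407]);
translate([1051, 0, 0]) cube([45, 45, 407]);
translate([1051, 239, 0]) cube([45, 45, 407]);


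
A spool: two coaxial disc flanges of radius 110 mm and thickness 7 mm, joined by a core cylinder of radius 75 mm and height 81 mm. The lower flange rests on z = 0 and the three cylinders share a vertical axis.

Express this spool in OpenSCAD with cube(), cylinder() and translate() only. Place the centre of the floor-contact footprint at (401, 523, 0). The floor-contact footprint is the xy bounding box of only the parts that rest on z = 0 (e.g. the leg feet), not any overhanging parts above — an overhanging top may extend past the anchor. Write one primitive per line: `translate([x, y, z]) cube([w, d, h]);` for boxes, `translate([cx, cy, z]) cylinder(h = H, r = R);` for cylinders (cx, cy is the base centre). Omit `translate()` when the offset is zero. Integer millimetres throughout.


translate([401, 523, 0]) cylinder(h = 7, r = 110);
translate([401, 523, 7]) cylinder(h = 81, r = 75);
translate([401, 523, 88]) cylinder(h = 7, r = 110);


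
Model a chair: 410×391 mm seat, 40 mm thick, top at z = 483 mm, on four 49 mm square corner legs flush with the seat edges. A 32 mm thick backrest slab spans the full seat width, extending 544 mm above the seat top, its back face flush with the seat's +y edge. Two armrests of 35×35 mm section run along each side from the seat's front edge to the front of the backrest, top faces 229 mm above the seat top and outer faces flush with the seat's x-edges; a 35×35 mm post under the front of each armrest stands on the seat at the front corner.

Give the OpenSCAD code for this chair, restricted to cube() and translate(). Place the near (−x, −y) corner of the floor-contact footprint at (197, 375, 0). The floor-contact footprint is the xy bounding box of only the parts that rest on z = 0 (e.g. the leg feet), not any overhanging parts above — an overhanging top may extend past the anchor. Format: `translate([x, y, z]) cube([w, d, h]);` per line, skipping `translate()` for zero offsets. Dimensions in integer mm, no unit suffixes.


translate([197, 375, 443]) cube([410, 391, 40]);
translate([197, 375, 0]) cube([49, 49, 443]);
translate([558, 375, 0]) cube([49, 49, 443]);
translate([197, 717, 0]) cube([49, 49, 443]);
translate([558, 717, 0]) cube([49, 49, 443]);
translate([197, 734, 483]) cube([410, 32, 544]);
translate([197, 375, 677]) cube([35, 359, 35]);
translate([572, 375, 677]) cube([35, 359, 35]);
translate([197, 375, 483]) cube([35, 35, 194]);
translate([572, 375, 483]) cube([35, 35, 194]);


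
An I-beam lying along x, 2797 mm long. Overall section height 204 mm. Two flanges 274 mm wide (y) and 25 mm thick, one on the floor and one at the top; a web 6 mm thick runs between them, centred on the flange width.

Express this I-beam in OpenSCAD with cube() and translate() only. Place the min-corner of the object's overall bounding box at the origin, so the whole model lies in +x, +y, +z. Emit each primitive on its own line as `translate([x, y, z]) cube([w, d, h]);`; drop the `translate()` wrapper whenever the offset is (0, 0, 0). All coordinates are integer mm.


cube([2797, 274, 25]);
translate([0, 134, 25]) cube([2797, 6, 154]);
translate([0, 0, 179]) cube([2797, 274, 25]);


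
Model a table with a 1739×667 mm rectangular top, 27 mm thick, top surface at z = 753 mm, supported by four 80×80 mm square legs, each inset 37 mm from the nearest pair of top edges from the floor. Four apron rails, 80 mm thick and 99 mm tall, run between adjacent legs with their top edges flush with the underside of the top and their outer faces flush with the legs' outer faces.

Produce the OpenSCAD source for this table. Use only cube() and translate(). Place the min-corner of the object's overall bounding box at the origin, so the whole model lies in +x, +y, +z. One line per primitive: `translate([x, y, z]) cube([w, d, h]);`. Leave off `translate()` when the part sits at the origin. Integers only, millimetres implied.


// leg_h = 753 - 27 = 726
// apron z = 726 - 99 = 627
translate([0, 0, 726]) cube([1739, 667, 27]);
translate([37, 37, 0]) cube([80, 80, 726]);
translate([1622, 37, 0]) cube([80, 80, 726]);
translate([37, 550, 0]) cube([80, 80, 726]);
translate([1622, 550, 0]) cube([80, 80, 726]);
translate([117, 37, 627]) cube([1505, 80, 99]);
translate([117, 550, 627]) cube([1505, 80, 99]);
translate([37, 117, 627]) cube([80, 433, 99]);
translate([1622, 117, 627]) cube([80, 433, 99]);


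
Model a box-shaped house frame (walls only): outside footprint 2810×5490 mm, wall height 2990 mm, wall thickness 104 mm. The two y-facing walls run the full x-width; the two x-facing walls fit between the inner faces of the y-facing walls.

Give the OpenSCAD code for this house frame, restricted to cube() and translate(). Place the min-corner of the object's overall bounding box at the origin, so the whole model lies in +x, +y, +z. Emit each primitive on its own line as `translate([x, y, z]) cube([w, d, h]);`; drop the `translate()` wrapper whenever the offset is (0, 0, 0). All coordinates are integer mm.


cube([2810, 104, 2990]);
translate([0, 5386, 0]) cube([2810, 104, 2990]);
translate([0, 104, 0]) cube([104, 5282, 2990]);
translate([2706, 104, 0]) cube([104, 5282, 2990]);


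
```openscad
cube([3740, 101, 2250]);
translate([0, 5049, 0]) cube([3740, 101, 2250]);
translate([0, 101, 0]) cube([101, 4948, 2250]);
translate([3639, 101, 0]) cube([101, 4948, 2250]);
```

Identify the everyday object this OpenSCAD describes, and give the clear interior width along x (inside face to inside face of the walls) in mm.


A house (or room) frame. The interior width is 3538 mm.

Four 2250 mm walls enclosing a rectangle with no floor or roof — a room or house frame. Outside width is 3740 mm and wall thickness is 101 mm, so the interior width is 3740 − 2 × 101 = 3538 mm.


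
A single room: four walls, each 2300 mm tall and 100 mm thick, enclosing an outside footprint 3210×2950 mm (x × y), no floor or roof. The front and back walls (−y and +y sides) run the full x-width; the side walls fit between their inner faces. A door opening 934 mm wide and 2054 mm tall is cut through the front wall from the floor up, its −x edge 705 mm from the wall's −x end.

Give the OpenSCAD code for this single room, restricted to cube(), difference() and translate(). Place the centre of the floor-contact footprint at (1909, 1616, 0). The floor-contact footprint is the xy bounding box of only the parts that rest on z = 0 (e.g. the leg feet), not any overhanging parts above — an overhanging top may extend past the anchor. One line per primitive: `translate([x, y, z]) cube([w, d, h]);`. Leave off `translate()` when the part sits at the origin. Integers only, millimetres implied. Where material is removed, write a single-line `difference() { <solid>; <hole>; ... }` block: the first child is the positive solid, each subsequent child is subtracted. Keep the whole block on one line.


difference() { translate([304, 141, 0]) cube([3210, 100, 2300]); translate([1009, 141, 0]) cube([934, 100, 2054]); }
translate([304, 2991, 0]) cube([3210, 100, 2300]);
translate([304, 241, 0]) cube([100, 2750, 2300]);
translate([3414, 241, 0]) cube([100, 2750, 2300]);


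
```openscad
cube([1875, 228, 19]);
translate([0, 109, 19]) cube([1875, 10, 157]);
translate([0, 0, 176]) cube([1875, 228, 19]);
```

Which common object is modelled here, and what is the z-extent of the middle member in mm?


An I-beam. The web height is 157 mm.

Two wide flanges with a thin centred web — an I-beam. Overall 195 mm minus two 19 mm flanges gives a web of 195 − 2·19 = 157 mm.


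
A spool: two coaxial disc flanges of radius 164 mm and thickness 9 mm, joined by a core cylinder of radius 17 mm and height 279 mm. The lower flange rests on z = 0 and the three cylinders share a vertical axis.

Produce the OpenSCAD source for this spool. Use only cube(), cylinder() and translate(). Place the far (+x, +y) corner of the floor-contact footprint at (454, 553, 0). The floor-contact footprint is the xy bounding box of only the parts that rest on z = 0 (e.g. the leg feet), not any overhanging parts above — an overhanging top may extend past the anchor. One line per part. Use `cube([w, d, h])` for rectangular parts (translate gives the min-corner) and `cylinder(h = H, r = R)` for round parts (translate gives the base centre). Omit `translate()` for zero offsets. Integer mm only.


translate([290, 389, 0]) cylinder(h = 9, r = 164);
translate([290, 389, 9]) cylinder(h = 279, r = 17);
translate([290, 389, 288]) cylinder(h = 9, r = 164);


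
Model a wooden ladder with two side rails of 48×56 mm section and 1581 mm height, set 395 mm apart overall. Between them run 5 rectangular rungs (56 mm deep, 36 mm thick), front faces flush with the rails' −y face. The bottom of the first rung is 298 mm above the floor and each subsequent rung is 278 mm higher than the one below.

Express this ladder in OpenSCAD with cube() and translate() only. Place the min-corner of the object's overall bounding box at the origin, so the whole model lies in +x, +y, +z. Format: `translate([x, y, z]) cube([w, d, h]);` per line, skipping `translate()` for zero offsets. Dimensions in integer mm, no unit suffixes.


cube([48, 56, 1581]);
translate([347, 0, 0]) cube([48, 56, 1581]);
translate([48, 0, 298]) cube([299, 56, 36]);
translate([48, 0, 576]) cube([299, 56, 36]);
translate([48, 0, 854]) cube([299, 56, 36]);
translate([48, 0, 1132]) cube([299, 56, 36]);
translate([48, 0, 1410]) cube([299, 56, 36]);


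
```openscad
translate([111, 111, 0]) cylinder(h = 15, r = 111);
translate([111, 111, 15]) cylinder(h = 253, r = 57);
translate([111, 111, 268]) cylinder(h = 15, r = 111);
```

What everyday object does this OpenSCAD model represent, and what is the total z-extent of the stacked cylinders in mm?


A spool. The overall height is 283 mm.

Three coaxial cylinders, large–small–large — a spool. Two 15 mm flanges and a 253 mm core give 15 + 253 + 15 = 283 mm.


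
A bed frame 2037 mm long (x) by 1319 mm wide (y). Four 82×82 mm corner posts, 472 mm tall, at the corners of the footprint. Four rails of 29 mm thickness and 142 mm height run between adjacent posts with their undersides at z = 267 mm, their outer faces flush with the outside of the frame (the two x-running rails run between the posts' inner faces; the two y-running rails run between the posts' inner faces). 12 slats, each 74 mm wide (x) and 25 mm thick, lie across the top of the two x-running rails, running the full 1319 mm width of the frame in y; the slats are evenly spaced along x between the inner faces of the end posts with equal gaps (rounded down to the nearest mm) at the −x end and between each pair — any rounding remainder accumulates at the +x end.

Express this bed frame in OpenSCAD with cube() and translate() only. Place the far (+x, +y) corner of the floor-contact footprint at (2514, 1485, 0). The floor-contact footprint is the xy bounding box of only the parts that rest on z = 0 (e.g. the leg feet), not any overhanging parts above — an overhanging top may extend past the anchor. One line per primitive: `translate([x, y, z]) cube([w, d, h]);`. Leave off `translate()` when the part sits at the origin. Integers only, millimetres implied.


translate([477, 166, 0]) cube([82, 82, 472]);
translate([477, 1403, 0]) cube([82, 82, 472]);
translate([2432, 166, 0]) cube([82, 82, 472]);
translate([2432, 1403, 0]) cube([82, 82, 472]);
translate([559, 166, 267]) cube([1873, 29, 142]);
translate([559, 1456, 267]) cube([1873, 29, 142]);
translate([477, 248, 267]) cube([29, 1155, 142]);
translate([2485, 248, 267]) cube([29, 1155, 142]);
translate([634, 166, 409]) cube([74, 1319, 25]);
translate([783, 166, 409]) cube([74, 1319, 25]);
translate([932, 166, 409]) cube([74, 1319, 25]);
translate([1081, 166, 409]) cube([74, 1319, 25]);
translate([1230, 166, 409]) cube([74, 1319, 25]);
translate([1379, 166, 409]) cube([74, 1319, 25]);
translate([1528, 166, 409]) cube([74, 1319, 25]);
translate([1677, 166, 409]) cube([74, 1319, 25]);
translate([1826, 166, 409]) cube([74, 1319, 25]);
translate([1975, 166, 409]) cube([74, 1319, 25]);
translate([2124, 166, 409]) cube([74, 1319, 25]);
translate([2273, 166, 409]) cube([74, 1319, 25]);


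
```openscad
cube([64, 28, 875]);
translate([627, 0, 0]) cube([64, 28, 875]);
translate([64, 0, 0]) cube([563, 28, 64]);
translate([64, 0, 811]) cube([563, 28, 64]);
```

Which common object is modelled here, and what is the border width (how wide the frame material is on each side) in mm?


A picture frame. The border width is 64 mm.

Four thin pieces enclosing a rectangular opening — a picture frame. The two full-height stiles are 875 mm tall; the top rail sits at z = 811 and is 64 mm tall, so the border above the opening is 875 − 811 = 64 mm, matching the stile x-width.


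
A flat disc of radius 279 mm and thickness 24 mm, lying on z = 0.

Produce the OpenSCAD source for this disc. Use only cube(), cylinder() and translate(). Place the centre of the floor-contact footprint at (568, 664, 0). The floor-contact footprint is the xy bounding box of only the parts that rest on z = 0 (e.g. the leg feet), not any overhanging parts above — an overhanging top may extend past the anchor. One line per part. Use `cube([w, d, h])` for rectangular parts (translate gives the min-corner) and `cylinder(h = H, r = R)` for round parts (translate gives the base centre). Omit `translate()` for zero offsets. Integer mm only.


translate([568, 664, 0]) cylinder(h = 24, r = 279);


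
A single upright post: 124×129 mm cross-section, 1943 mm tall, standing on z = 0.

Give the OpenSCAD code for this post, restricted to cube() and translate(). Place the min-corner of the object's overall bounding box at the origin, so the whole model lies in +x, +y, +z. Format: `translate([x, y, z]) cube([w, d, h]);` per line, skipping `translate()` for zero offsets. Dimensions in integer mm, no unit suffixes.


cube([124, 129, 1943]);


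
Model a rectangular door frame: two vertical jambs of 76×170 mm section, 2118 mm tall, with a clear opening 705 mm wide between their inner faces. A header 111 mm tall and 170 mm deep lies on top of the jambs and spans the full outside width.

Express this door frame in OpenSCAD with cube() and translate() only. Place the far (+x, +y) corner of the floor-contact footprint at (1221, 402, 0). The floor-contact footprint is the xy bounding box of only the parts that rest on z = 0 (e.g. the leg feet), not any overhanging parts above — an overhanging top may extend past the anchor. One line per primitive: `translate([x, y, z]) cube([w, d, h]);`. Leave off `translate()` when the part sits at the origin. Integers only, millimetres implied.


translate([364, 232, 0]) cube([76, 170, 2118]);
translate([1145, 232, 0]) cube([76, 170, 2118]);
translate([364, 232, 2118]) cube([857, 170, 111]);


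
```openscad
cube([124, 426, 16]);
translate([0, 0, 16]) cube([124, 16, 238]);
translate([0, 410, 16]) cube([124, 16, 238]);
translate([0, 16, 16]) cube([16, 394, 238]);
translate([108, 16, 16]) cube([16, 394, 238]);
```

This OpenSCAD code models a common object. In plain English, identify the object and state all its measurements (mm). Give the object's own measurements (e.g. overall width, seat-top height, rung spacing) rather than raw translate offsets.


An open-topped rectangular box: outside dimensions 124×426×254 mm, with a uniform wall and base thickness of 16 mm. The base is a full 124×426 slab on the floor; four walls sit on top of the base. The front and back walls (the −y and +y sides) span the full width; the two side walls fit between them.


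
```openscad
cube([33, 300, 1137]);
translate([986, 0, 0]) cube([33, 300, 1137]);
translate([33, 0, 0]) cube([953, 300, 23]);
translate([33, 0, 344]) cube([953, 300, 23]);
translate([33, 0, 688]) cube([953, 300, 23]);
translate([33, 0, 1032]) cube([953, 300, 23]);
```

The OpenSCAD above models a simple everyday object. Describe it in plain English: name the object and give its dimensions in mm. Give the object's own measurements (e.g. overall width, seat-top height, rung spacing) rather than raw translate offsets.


An open bookshelf. Two side panels, each 33 mm thick, 300 mm deep and 1137 mm tall, stand 1019 mm apart (outside-to-outside). Between them sit 4 shelves, each 23 mm thick and 300 mm deep, spanning the full gap between the sides. The bottom shelf rests on the floor (its underside at z = 0) and the clear gap between one shelf's top and the next shelf's underside is 321 mm.


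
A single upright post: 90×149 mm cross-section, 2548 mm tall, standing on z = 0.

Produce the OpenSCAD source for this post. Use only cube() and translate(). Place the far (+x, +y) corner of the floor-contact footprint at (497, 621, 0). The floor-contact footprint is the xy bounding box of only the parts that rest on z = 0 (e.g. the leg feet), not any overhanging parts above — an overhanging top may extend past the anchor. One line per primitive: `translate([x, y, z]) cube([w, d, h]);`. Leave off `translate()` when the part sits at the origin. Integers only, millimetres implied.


translate([407, 472, 0]) cube([90, 149, 2548]);


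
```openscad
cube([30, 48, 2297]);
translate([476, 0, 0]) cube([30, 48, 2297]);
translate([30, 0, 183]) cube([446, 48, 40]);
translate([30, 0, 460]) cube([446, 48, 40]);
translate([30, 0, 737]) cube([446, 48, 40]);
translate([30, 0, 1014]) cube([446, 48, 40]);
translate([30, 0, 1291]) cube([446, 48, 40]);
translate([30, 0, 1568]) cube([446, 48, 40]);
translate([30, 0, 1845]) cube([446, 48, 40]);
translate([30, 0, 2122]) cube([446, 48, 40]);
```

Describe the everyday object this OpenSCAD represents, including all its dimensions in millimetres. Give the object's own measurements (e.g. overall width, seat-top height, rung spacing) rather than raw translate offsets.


A straight ladder. Two 30×48 mm vertical rails, 2297 mm tall, stand 506 mm apart (outside-to-outside) with their front faces coplanar on the −y side. 8 rungs, each 48 mm deep and 40 mm tall, span between the inner faces of the rails, front faces flush with the rails. The lowest rung's underside is at z = 183 mm and rungs are spaced 277 mm apart (underside to underside).


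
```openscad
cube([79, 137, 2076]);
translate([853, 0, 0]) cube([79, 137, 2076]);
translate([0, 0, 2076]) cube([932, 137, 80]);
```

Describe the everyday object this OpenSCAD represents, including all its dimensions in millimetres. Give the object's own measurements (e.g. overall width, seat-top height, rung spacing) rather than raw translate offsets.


A door frame. The clear opening is 774 mm wide and 2076 mm high. Two 79 mm wide jambs, 137 mm deep, stand either side of the opening from the floor to the top of the opening. A 80 mm thick head sits across the top of both jambs, spanning the full outside width of the frame.


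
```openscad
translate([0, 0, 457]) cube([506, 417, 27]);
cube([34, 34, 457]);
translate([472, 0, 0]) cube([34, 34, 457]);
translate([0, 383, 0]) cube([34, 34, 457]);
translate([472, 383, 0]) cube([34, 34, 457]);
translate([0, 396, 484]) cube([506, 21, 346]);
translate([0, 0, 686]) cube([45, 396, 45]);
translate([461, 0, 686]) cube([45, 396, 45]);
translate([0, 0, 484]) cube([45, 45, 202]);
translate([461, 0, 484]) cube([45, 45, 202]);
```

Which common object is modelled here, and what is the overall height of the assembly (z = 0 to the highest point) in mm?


A chair. The overall height is 830 mm.

A slab on four corner posts with a tall panel at the back — a chair. The seat slab sits at z = 457 with thickness 27, and the 346 mm backrest starts at the seat top, so the overall height is 457 + 27 + 346 = 830 mm.


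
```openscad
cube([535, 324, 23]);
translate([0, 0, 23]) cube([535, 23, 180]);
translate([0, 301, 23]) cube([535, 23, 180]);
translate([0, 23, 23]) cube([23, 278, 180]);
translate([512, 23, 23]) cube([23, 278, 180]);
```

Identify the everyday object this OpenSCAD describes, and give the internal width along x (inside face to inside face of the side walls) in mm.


An open box. The internal width is 489 mm.

A 535×324 base slab with four walls standing on it — an open box. The base is 535 mm wide and the walls are 23 mm thick, so the internal width is 535 − 2 × 23 = 489 mm.


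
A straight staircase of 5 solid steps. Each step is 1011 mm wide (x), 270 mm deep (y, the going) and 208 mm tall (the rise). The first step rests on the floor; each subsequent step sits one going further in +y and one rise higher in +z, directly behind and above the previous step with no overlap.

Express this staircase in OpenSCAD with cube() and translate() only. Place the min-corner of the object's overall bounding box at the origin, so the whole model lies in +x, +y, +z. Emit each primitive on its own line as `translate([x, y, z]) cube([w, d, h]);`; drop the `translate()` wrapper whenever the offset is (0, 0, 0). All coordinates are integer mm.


cube([1011, 270, 208]);
translate([0, 270, 208]) cube([1011, 270, 208]);
translate([0, 540, 416]) cube([1011, 270, 208]);
translate([0, 810, 624]) cube([1011, 270, 208]);
translate([0, 1080, 832]) cube([1011, 270, 208]);


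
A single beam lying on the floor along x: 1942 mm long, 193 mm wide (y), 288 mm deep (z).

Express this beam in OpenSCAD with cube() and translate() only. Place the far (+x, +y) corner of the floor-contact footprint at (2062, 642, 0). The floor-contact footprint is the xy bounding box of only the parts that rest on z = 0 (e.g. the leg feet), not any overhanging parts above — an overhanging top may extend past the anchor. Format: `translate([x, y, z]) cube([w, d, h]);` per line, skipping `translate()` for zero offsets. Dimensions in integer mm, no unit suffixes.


translate([120, 449, 0]) cube([1942, 193, 288]);


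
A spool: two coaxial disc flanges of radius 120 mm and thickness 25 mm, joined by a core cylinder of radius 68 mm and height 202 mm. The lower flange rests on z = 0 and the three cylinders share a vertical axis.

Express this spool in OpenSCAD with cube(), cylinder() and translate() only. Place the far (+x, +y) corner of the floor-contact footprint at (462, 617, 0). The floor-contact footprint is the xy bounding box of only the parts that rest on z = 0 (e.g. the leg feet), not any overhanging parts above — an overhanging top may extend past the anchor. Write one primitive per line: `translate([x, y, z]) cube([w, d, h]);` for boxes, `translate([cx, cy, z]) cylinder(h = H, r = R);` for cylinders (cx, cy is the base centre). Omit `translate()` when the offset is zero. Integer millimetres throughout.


translate([342, 497, 0]) cylinder(h = 25, r = 120);
translate([342, 497, 25]) cylinder(h = 202, r = 68);
translate([342, 497, 227]) cylinder(h = 25, r = 120);


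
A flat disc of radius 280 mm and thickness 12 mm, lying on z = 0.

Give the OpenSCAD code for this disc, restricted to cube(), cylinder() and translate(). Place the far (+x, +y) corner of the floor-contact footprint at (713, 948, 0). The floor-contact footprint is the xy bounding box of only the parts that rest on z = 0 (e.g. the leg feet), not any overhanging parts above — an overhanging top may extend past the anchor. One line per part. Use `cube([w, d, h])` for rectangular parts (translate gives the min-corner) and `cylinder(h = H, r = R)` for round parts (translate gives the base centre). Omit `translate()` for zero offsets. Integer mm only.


translate([433, 668, 0]) cylinder(h = 12, r = 280);


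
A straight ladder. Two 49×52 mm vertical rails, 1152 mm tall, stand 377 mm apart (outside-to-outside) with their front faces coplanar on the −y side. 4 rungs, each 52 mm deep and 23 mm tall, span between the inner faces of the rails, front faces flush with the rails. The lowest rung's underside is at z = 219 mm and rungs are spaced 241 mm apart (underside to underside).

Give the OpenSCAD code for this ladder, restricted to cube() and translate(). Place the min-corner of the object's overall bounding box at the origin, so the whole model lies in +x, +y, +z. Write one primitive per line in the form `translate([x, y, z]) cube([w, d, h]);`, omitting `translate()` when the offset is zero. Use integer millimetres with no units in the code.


cube([49, 52, 1152]);
translate([328, 0, 0]) cube([49, 52, 1152]);
translate([49, 0, 219]) cube([279, 52, 23]);
translate([49, 0, 460]) cube([279, 52, 23]);
translate([49, 0, 701]) cube([279, 52, 23]);
translate([49, 0, 942]) cube([279, 52, 23]);


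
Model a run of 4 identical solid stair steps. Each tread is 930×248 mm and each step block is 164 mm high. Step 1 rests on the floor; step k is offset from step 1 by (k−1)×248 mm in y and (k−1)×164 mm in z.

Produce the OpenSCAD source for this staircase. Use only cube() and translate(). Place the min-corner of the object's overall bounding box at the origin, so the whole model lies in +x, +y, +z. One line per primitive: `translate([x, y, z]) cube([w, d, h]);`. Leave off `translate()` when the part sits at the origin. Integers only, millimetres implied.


cube([930, 248, 164]);
translate([0, 248, 164]) cube([930, 248, 164]);
translate([0, 496, 328]) cube([930, 248, 164]);
translate([0, 744, 492]) cube([930, 248, 164]);


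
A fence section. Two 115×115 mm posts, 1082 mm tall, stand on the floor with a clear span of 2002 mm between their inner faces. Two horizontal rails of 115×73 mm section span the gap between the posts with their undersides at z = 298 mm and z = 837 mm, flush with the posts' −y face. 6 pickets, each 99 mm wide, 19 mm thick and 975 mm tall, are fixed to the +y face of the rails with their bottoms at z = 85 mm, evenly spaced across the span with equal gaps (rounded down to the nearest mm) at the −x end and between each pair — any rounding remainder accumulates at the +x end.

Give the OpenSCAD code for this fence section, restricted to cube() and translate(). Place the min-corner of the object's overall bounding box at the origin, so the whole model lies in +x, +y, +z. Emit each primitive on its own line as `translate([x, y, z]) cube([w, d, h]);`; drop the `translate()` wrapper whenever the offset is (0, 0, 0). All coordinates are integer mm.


cube([115, 115, 1082]);
translate([2117, 0, 0]) cube([115, 115, 1082]);
translate([115, 0, 298]) cube([2002, 115, 73]);
translate([115, 0, 837]) cube([2002, 115, 73]);
translate([316, 115, 85]) cube([99, 19, 975]);
translate([616, 115, 85]) cube([99, 19, 975]);
translate([916, 115, 85]) cube([99, 19, 975]);
translate([1216, 115, 85]) cube([99, 19, 975]);
translate([1516, 115, 85]) cube([99, 19, 975]);
translate([1816, 115, 85]) cube([99, 19, 975]);


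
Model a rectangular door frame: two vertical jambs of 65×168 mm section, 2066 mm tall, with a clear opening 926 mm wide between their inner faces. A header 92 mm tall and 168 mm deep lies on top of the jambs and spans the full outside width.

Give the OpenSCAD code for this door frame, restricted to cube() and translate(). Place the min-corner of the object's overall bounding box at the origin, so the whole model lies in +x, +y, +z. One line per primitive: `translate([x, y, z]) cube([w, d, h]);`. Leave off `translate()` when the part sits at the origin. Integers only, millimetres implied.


cube([65, 168, 2066]);
translate([991, 0, 0]) cube([65, 168, 2066]);
translate([0, 0, 2066]) cube([1056, 168, 92]);


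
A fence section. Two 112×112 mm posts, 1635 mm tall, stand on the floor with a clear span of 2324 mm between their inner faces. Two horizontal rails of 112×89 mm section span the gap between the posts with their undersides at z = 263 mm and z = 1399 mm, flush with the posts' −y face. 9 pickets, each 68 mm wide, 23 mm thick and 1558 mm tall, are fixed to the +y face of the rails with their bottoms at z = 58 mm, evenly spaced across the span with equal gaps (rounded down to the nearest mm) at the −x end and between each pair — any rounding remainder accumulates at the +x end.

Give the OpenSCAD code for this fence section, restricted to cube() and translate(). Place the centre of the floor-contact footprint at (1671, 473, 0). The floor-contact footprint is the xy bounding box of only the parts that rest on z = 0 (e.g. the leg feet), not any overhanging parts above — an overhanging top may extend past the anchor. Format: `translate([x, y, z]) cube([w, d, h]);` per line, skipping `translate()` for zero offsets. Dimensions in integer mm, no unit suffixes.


translate([397, 417, 0]) cube([112, 112, 1635]);
translate([2833, 417, 0]) cube([112, 112, 1635]);
translate([509, 417, 263]) cube([2324, 112, 89]);
translate([509, 417, 1399]) cube([2324, 112, 89]);
translate([680, 529, 58]) cube([68, 23, 1558]);
translate([919, 529, 58]) cube([68, 23, 1558]);
translate([1158, 529, 58]) cube([68, 23, 1558]);
translate([1397, 529, 58]) cube([68, 23, 1558]);
translate([1636, 529, 58]) cube([68, 23, 1558]);
translate([1875, 529, 58]) cube([68, 23, 1558]);
translate([2114, 529, 58]) cube([68, 23, 1558]);
translate([2353, 529, 58]) cube([68, 23, 1558]);
translate([2592, 529, 58]) cube([68, 23, 1558]);


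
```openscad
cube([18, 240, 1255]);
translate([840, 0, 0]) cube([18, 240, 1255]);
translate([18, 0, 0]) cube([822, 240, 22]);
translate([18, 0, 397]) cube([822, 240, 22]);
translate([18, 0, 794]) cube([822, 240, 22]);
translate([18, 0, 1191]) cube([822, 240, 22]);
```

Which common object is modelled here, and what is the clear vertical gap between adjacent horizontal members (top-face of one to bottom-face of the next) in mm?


A bookshelf. The clear shelf gap is 375 mm.

Two tall side panels with 4 horizontal boards between them — a bookshelf. The first two shelf undersides are at z = 0 and z = 397; with shelf thickness 22, the clear gap is 397 − 0 − 22 = 375 mm.


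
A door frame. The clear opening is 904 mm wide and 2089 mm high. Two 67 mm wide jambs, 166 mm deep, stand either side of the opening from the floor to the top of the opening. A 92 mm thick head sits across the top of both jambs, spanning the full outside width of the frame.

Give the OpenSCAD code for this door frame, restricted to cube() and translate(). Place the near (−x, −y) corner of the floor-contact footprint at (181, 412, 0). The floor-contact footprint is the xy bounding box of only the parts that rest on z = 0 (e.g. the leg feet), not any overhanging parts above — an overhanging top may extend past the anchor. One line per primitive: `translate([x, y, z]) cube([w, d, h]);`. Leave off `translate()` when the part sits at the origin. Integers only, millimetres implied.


translate([181, 412, 0]) cube([67, 166, 2089]);
translate([1152, 412, 0]) cube([67, 166, 2089]);
translate([181, 412, 2089]) cube([1038, 166, 92]);


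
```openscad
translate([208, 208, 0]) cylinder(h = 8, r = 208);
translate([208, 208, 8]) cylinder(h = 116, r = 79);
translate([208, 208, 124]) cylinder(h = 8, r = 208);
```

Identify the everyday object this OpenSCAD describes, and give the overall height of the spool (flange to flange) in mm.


A spool. The overall height is 132 mm.

Three coaxial cylinders, large–small–large — a spool. Two 8 mm flanges and a 116 mm core give 8 + 116 + 8 = 132 mm.


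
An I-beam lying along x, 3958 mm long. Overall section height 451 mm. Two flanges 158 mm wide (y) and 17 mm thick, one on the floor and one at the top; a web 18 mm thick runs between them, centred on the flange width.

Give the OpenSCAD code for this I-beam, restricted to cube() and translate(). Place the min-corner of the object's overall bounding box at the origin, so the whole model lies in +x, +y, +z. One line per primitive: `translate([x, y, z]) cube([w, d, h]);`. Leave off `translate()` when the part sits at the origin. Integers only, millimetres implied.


cube([3958, 158, 17]);
translate([0, 70, 17]) cube([3958, 18, 417]);
translate([0, 0, 434]) cube([3958, 158, 17]);


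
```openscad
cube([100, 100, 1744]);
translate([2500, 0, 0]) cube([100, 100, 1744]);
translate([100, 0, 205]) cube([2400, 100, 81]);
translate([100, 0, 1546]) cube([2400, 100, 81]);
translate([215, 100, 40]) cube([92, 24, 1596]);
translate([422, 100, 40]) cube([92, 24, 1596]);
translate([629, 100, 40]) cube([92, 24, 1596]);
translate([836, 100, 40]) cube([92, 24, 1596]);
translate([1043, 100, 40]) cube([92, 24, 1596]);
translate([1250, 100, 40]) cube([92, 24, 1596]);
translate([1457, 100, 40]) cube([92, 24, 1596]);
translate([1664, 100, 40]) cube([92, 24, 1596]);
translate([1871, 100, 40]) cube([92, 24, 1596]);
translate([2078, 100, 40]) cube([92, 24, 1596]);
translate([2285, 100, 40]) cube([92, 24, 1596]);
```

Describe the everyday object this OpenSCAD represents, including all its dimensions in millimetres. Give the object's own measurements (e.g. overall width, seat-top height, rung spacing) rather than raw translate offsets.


A fence section. Two 100×100 mm posts, 1744 mm tall, stand on the floor with a clear span of 2400 mm between their inner faces. Two horizontal rails of 100×81 mm section span the gap between the posts with their undersides at z = 205 mm and z = 1546 mm, flush with the posts' −y face. 11 pickets, each 92 mm wide, 24 mm thick and 1596 mm tall, are fixed to the +y face of the rails with their bottoms at z = 40 mm, spaced across the span with a 115 mm gap after the −x post and between neighbouring pickets, with 123 mm left before the +x post.


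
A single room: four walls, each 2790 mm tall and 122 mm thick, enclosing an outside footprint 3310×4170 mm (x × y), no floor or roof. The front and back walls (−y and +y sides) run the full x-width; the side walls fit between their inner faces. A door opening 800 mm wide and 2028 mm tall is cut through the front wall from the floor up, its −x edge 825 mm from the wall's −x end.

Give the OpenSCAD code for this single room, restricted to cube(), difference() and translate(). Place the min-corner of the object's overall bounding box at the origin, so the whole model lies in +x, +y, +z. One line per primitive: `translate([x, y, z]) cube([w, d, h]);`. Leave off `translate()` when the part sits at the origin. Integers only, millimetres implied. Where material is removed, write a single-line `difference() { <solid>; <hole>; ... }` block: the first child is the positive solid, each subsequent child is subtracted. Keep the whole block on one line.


difference() { cube([3310, 122, 2790]); translate([825, 0, 0]) cube([800, 122, 2028]); }
translate([0, 4048, 0]) cube([3310, 122, 2790]);
translate([0, 122, 0]) cube([122, 3926, 2790]);
translate([3188, 122, 0]) cube([122, 3926, 2790]);


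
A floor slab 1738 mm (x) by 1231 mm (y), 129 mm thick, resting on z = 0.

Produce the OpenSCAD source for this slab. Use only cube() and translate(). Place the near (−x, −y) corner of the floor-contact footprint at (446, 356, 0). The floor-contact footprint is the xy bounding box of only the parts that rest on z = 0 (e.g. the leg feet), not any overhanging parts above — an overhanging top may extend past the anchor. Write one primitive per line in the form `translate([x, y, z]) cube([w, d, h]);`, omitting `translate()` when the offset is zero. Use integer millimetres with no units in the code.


translate([446, 356, 0]) cube([1738, 1231, 129]);


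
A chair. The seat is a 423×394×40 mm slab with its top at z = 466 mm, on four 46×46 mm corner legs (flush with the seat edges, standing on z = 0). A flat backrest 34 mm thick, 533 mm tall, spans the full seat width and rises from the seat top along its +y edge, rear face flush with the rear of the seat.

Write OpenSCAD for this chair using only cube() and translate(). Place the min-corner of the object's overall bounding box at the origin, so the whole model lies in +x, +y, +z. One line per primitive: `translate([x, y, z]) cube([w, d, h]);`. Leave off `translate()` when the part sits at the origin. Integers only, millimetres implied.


translate([0, 0, 426]) cube([423, 394, 40]);
cube([46, 46, 426]);
translate([377, 0, 0]) cube([46, 46, 426]);
translate([0, 348, 0]) cube([46, 46, 426]);
translate([377, 348, 0]) cube([46, 46, 426]);
translate([0, 360, 466]) cube([423, 34, 533]);
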